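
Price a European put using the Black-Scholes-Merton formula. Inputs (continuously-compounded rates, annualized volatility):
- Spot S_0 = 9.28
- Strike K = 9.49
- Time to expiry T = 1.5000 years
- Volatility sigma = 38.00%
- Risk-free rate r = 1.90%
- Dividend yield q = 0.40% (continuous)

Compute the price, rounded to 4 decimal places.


Answer: Price = 1.6967

Derivation:
d1 = (ln(S/K) + (r - q + 0.5*sigma^2) * T) / (sigma * sqrt(T)) = 0.23296567
d2 = d1 - sigma * sqrt(T) = -0.23243738
exp(-rT) = 0.97190229; exp(-qT) = 0.99401796
P = K * exp(-rT) * N(-d2) - S_0 * exp(-qT) * N(-d1)
N(-d1) = 0.40789403; N(-d2) = 0.59190084
P = 9.4900 * 0.97190229 * 0.59190084 - 9.2800 * 0.99401796 * 0.40789403 = 1.6967


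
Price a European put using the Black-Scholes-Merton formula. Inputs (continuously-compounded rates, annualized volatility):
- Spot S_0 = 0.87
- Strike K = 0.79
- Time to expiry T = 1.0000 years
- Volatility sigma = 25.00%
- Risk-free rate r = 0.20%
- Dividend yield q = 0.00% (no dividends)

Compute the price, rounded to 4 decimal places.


Answer: Price = 0.0480

Derivation:
d1 = (ln(S/K) + (r - q + 0.5*sigma^2) * T) / (sigma * sqrt(T)) = 0.51884106
d2 = d1 - sigma * sqrt(T) = 0.26884106
exp(-rT) = 0.99800200; exp(-qT) = 1.00000000
P = K * exp(-rT) * N(-d2) - S_0 * exp(-qT) * N(-d1)
N(-d1) = 0.30193579; N(-d2) = 0.39402600
P = 0.7900 * 0.99800200 * 0.39402600 - 0.8700 * 1.00000000 * 0.30193579 = 0.0480


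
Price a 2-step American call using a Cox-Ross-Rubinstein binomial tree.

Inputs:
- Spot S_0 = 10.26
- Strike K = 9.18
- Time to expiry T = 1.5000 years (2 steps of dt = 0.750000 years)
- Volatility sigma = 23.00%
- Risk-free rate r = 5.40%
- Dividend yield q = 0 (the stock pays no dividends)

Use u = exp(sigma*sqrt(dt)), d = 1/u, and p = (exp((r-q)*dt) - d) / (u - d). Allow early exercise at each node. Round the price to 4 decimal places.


Answer: Price = V(0,0) = 2.2156

Derivation:
dt = T/N = 0.750000
u = exp(sigma*sqrt(dt)) = 1.220409; d = 1/u = 0.819398
p = (exp((r-q)*dt) - d) / (u - d) = 0.553435
Discount per step: exp(-r*dt) = 0.960309
Stock lattice S(k, i) with i counting down-moves:
  k=0: S(0,0) = 10.2600
  k=1: S(1,0) = 12.5214; S(1,1) = 8.4070
  k=2: S(2,0) = 15.2812; S(2,1) = 10.2600; S(2,2) = 6.8887
Terminal payoffs V(N, i) = max(S_T - K, 0):
  V(2,0) = 6.101219; V(2,1) = 1.080000; V(2,2) = 0.000000
Backward induction: V(k, i) = exp(-r*dt) * [p * V(k+1, i) + (1-p) * V(k+1, i+1)]; then take max(V_cont, immediate exercise) for American.
  V(1,0) = exp(-r*dt) * [p*6.101219 + (1-p)*1.080000] = 3.705756; exercise = 3.341394; V(1,0) = max -> 3.705756
  V(1,1) = exp(-r*dt) * [p*1.080000 + (1-p)*0.000000] = 0.573986; exercise = 0.000000; V(1,1) = max -> 0.573986
  V(0,0) = exp(-r*dt) * [p*3.705756 + (1-p)*0.573986] = 2.215643; exercise = 1.080000; V(0,0) = max -> 2.215643


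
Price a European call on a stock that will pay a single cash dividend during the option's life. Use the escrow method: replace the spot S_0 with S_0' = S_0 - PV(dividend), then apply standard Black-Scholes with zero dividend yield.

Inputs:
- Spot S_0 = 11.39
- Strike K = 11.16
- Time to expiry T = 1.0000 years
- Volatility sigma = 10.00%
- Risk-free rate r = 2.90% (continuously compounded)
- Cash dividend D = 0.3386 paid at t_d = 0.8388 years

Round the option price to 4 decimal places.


PV(D) = D * exp(-r * t_d) = 0.3386 * 0.97596827 = 0.33046286
S_0' = S_0 - PV(D) = 11.3900 - 0.33046286 = 11.05953714
d1 = (ln(S_0'/K) + (r + sigma^2/2)*T) / (sigma*sqrt(T)) = 0.24957189
d2 = d1 - sigma*sqrt(T) = 0.14957189
exp(-rT) = 0.97141646
N(d1) = 0.59854078; N(d2) = 0.55944880
C = S_0' * N(d1) - K * exp(-rT) * N(d2) = 11.05953714 * 0.59854078 - 11.1600 * 0.97141646 * 0.55944880 = 0.5546

Answer: Price = 0.5546


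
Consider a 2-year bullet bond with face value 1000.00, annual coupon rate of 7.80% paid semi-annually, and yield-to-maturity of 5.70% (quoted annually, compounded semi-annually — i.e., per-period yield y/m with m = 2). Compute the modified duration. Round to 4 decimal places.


Coupon per period c = face * coupon_rate / m = 39.000000
Periods per year m = 2; per-period yield y/m = 0.028500
Number of cashflows N = 4
Cashflows (t years, CF_t, discount factor 1/(1+y/m)^(m*t), PV):
  t = 0.5000: CF_t = 39.000000, DF = 0.972290, PV = 37.919300
  t = 1.0000: CF_t = 39.000000, DF = 0.945347, PV = 36.868546
  t = 1.5000: CF_t = 39.000000, DF = 0.919152, PV = 35.846909
  t = 2.0000: CF_t = 1039.000000, DF = 0.893682, PV = 928.535181
Price P = sum_t PV_t = 1039.169937
First compute Macaulay numerator sum_t t * PV_t:
  t * PV_t at t = 0.5000: 18.959650
  t * PV_t at t = 1.0000: 36.868546
  t * PV_t at t = 1.5000: 53.770364
  t * PV_t at t = 2.0000: 1857.070363
Macaulay duration D = 1966.668923 / 1039.169937 = 1.892538
Modified duration = D / (1 + y/m) = 1.892538 / (1 + 0.028500) = 1.840096

Answer: Modified duration = 1.8401


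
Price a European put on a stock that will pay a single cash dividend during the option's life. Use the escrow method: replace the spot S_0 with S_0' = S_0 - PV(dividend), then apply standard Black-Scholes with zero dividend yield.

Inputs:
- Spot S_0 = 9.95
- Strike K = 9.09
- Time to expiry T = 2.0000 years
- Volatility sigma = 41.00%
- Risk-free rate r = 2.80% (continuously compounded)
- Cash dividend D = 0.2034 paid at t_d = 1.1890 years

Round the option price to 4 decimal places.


PV(D) = D * exp(-r * t_d) = 0.2034 * 0.96725608 = 0.19673989
S_0' = S_0 - PV(D) = 9.9500 - 0.19673989 = 9.75326011
d1 = (ln(S_0'/K) + (r + sigma^2/2)*T) / (sigma*sqrt(T)) = 0.50795566
d2 = d1 - sigma*sqrt(T) = -0.07187190
exp(-rT) = 0.94553914
N(-d1) = 0.30574222; N(-d2) = 0.52864807
P = K * exp(-rT) * N(-d2) - S_0' * N(-d1) = 9.0900 * 0.94553914 * 0.52864807 - 9.75326011 * 0.30574222 = 1.5617

Answer: Price = 1.5617


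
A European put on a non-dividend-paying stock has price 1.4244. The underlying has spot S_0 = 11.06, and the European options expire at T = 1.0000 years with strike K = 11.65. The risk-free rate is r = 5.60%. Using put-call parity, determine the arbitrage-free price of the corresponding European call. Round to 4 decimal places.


Answer: Call price = 1.4689

Derivation:
Put-call parity: C - P = S_0 * exp(-qT) - K * exp(-rT).
S_0 * exp(-qT) = 11.0600 * 1.00000000 = 11.06000000
K * exp(-rT) = 11.6500 * 0.94553914 = 11.01553093
C = P + S*exp(-qT) - K*exp(-rT)
C = 1.4244 + 11.06000000 - 11.01553093 = 1.4689


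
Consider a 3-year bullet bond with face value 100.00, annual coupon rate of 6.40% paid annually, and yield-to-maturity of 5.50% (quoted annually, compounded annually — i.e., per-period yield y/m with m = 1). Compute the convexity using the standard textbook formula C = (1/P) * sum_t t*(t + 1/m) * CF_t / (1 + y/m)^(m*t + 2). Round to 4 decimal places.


Answer: Convexity = 9.9467

Derivation:
Coupon per period c = face * coupon_rate / m = 6.400000
Periods per year m = 1; per-period yield y/m = 0.055000
Number of cashflows N = 3
Cashflows (t years, CF_t, discount factor 1/(1+y/m)^(m*t), PV):
  t = 1.0000: CF_t = 6.400000, DF = 0.947867, PV = 6.066351
  t = 2.0000: CF_t = 6.400000, DF = 0.898452, PV = 5.750095
  t = 3.0000: CF_t = 106.400000, DF = 0.851614, PV = 90.611694
Price P = sum_t PV_t = 102.428140
Convexity numerator sum_t t*(t + 1/m) * CF_t / (1+y/m)^(m*t + 2):
  t = 1.0000: term = 10.900655
  t = 2.0000: term = 30.997123
  t = 3.0000: term = 976.923543
Convexity = (1/P) * sum = 1018.821321 / 102.428140 = 9.946694


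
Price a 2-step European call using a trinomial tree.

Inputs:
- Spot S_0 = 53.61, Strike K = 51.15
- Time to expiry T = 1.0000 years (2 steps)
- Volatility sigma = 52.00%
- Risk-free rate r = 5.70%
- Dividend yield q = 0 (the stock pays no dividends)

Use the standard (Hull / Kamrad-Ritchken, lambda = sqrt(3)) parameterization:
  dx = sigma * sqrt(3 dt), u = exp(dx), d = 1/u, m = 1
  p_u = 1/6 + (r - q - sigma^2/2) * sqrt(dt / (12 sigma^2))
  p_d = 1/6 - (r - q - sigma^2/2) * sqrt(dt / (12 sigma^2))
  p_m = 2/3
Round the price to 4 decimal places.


Answer: Price = V(0,0) = 12.2075

Derivation:
dt = T/N = 0.500000; dx = sigma*sqrt(3*dt) = 0.636867
u = exp(dx) = 1.890549; d = 1/u = 0.528947
p_u = 0.135970, p_m = 0.666667, p_d = 0.197364
Discount per step: exp(-r*dt) = 0.971902
Stock lattice S(k, j) with j the centered position index:
  k=0: S(0,+0) = 53.6100
  k=1: S(1,-1) = 28.3568; S(1,+0) = 53.6100; S(1,+1) = 101.3523
  k=2: S(2,-2) = 14.9993; S(2,-1) = 28.3568; S(2,+0) = 53.6100; S(2,+1) = 101.3523; S(2,+2) = 191.6116
Terminal payoffs V(N, j) = max(S_T - K, 0):
  V(2,-2) = 0.000000; V(2,-1) = 0.000000; V(2,+0) = 2.460000; V(2,+1) = 50.202339; V(2,+2) = 140.461577
Backward induction: V(k, j) = exp(-r*dt) * [p_u * V(k+1, j+1) + p_m * V(k+1, j) + p_d * V(k+1, j-1)]
  V(1,-1) = exp(-r*dt) * [p_u*2.460000 + p_m*0.000000 + p_d*0.000000] = 0.325087
  V(1,+0) = exp(-r*dt) * [p_u*50.202339 + p_m*2.460000 + p_d*0.000000] = 8.228114
  V(1,+1) = exp(-r*dt) * [p_u*140.461577 + p_m*50.202339 + p_d*2.460000] = 51.561590
  V(0,+0) = exp(-r*dt) * [p_u*51.561590 + p_m*8.228114 + p_d*0.325087] = 12.207457


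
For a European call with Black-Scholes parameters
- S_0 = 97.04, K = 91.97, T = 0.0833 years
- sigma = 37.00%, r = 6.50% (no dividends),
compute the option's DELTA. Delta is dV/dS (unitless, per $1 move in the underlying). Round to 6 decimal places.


d1 = 0.6065938909; d2 = 0.4998054552
phi(d1) = 0.3319016438; exp(-qT) = 1.0000000000; exp(-rT) = 0.9946001320
N(d1) = 0.7279397723
Delta = exp(-qT) * N(d1) = 1.0000000000 * 0.7279397723 = 0.727940

Answer: Delta = 0.727940


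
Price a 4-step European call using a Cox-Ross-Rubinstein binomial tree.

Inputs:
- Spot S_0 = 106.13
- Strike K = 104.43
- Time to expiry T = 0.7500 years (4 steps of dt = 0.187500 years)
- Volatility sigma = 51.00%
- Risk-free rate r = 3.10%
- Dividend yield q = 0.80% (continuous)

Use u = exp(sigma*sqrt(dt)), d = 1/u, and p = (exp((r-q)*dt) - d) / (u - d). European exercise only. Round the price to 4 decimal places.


dt = T/N = 0.187500
u = exp(sigma*sqrt(dt)) = 1.247119; d = 1/u = 0.801848
p = (exp((r-q)*dt) - d) / (u - d) = 0.454720
Discount per step: exp(-r*dt) = 0.994204
Stock lattice S(k, i) with i counting down-moves:
  k=0: S(0,0) = 106.1300
  k=1: S(1,0) = 132.3568; S(1,1) = 85.1001
  k=2: S(2,0) = 165.0647; S(2,1) = 106.1300; S(2,2) = 68.2373
  k=3: S(3,0) = 205.8554; S(3,1) = 132.3568; S(3,2) = 85.1001; S(3,3) = 54.7160
  k=4: S(4,0) = 256.7263; S(4,1) = 165.0647; S(4,2) = 106.1300; S(4,3) = 68.2373; S(4,4) = 43.8739
Terminal payoffs V(N, i) = max(S_T - K, 0):
  V(4,0) = 152.296334; V(4,1) = 60.634732; V(4,2) = 1.700000; V(4,3) = 0.000000; V(4,4) = 0.000000
Backward induction: V(k, i) = exp(-r*dt) * [p * V(k+1, i) + (1-p) * V(k+1, i+1)].
  V(3,0) = exp(-r*dt) * [p*152.296334 + (1-p)*60.634732] = 101.722130
  V(3,1) = exp(-r*dt) * [p*60.634732 + (1-p)*1.700000] = 28.333643
  V(3,2) = exp(-r*dt) * [p*1.700000 + (1-p)*0.000000] = 0.768544
  V(3,3) = exp(-r*dt) * [p*0.000000 + (1-p)*0.000000] = 0.000000
  V(2,0) = exp(-r*dt) * [p*101.722130 + (1-p)*28.333643] = 61.347250
  V(2,1) = exp(-r*dt) * [p*28.333643 + (1-p)*0.768544] = 13.225852
  V(2,2) = exp(-r*dt) * [p*0.768544 + (1-p)*0.000000] = 0.347447
  V(1,0) = exp(-r*dt) * [p*61.347250 + (1-p)*13.225852] = 34.904151
  V(1,1) = exp(-r*dt) * [p*13.225852 + (1-p)*0.347447] = 6.167564
  V(0,0) = exp(-r*dt) * [p*34.904151 + (1-p)*6.167564] = 19.123193

Answer: Price = V(0,0) = 19.1232


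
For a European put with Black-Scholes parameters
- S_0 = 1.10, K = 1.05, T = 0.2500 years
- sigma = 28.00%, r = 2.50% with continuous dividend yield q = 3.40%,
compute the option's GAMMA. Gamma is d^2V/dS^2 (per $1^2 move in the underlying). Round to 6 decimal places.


Answer: Gamma = 2.384009

Derivation:
d1 = 0.3862143974; d2 = 0.2462143974
phi(d1) = 0.3702712945; exp(-qT) = 0.9915360229; exp(-rT) = 0.9937694906
Gamma = exp(-qT) * phi(d1) / (S * sigma * sqrt(T)) = 0.9915360229 * 0.3702712945 / (1.1000 * 0.2800 * 0.5000000000) = 2.384009


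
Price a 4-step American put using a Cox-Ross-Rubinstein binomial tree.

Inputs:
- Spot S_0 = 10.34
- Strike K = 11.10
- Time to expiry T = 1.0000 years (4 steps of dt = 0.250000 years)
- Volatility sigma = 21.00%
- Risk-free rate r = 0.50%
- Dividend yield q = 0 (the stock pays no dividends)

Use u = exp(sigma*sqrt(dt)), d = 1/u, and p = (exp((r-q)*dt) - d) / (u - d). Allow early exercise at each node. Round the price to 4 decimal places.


dt = T/N = 0.250000
u = exp(sigma*sqrt(dt)) = 1.110711; d = 1/u = 0.900325
p = (exp((r-q)*dt) - d) / (u - d) = 0.479719
Discount per step: exp(-r*dt) = 0.998751
Stock lattice S(k, i) with i counting down-moves:
  k=0: S(0,0) = 10.3400
  k=1: S(1,0) = 11.4847; S(1,1) = 9.3094
  k=2: S(2,0) = 12.7562; S(2,1) = 10.3400; S(2,2) = 8.3814
  k=3: S(3,0) = 14.1685; S(3,1) = 11.4847; S(3,2) = 9.3094; S(3,3) = 7.5460
  k=4: S(4,0) = 15.7371; S(4,1) = 12.7562; S(4,2) = 10.3400; S(4,3) = 8.3814; S(4,4) = 6.7939
Terminal payoffs V(N, i) = max(K - S_T, 0):
  V(4,0) = 0.000000; V(4,1) = 0.000000; V(4,2) = 0.760000; V(4,3) = 2.718559; V(4,4) = 4.306136
Backward induction: V(k, i) = exp(-r*dt) * [p * V(k+1, i) + (1-p) * V(k+1, i+1)]; then take max(V_cont, immediate exercise) for American.
  V(3,0) = exp(-r*dt) * [p*0.000000 + (1-p)*0.000000] = 0.000000; exercise = 0.000000; V(3,0) = max -> 0.000000
  V(3,1) = exp(-r*dt) * [p*0.000000 + (1-p)*0.760000] = 0.394919; exercise = 0.000000; V(3,1) = max -> 0.394919
  V(3,2) = exp(-r*dt) * [p*0.760000 + (1-p)*2.718559] = 1.776778; exercise = 1.790644; V(3,2) = max -> 1.790644
  V(3,3) = exp(-r*dt) * [p*2.718559 + (1-p)*4.306136] = 3.540117; exercise = 3.553983; V(3,3) = max -> 3.553983
  V(2,0) = exp(-r*dt) * [p*0.000000 + (1-p)*0.394919] = 0.205212; exercise = 0.000000; V(2,0) = max -> 0.205212
  V(2,1) = exp(-r*dt) * [p*0.394919 + (1-p)*1.790644] = 1.119688; exercise = 0.760000; V(2,1) = max -> 1.119688
  V(2,2) = exp(-r*dt) * [p*1.790644 + (1-p)*3.553983] = 2.704693; exercise = 2.718559; V(2,2) = max -> 2.718559
  V(1,0) = exp(-r*dt) * [p*0.205212 + (1-p)*1.119688] = 0.680146; exercise = 0.000000; V(1,0) = max -> 0.680146
  V(1,1) = exp(-r*dt) * [p*1.119688 + (1-p)*2.718559] = 1.949112; exercise = 1.790644; V(1,1) = max -> 1.949112
  V(0,0) = exp(-r*dt) * [p*0.680146 + (1-p)*1.949112] = 1.338690; exercise = 0.760000; V(0,0) = max -> 1.338690

Answer: Price = V(0,0) = 1.3387


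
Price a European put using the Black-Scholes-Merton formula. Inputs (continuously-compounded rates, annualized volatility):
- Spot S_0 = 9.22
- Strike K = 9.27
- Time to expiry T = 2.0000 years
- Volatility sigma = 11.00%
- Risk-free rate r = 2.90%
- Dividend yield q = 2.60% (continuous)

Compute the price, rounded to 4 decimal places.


d1 = (ln(S/K) + (r - q + 0.5*sigma^2) * T) / (sigma * sqrt(T)) = 0.08158507
d2 = d1 - sigma * sqrt(T) = -0.07397842
exp(-rT) = 0.94364995; exp(-qT) = 0.94932887
P = K * exp(-rT) * N(-d2) - S_0 * exp(-qT) * N(-d1)
N(-d1) = 0.46748834; N(-d2) = 0.52948622
P = 9.2700 * 0.94364995 * 0.52948622 - 9.2200 * 0.94932887 * 0.46748834 = 0.5399

Answer: Price = 0.5399


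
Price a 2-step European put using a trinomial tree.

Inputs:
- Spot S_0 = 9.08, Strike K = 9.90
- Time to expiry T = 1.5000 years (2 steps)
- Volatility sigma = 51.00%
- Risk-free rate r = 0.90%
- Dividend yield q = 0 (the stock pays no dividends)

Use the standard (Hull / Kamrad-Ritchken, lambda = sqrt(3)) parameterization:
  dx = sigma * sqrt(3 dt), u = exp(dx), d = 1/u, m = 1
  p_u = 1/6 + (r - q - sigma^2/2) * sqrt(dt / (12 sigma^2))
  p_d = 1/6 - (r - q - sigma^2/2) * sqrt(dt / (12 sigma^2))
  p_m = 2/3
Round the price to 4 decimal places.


dt = T/N = 0.750000; dx = sigma*sqrt(3*dt) = 0.765000
u = exp(dx) = 2.148994; d = 1/u = 0.465334
p_u = 0.107328, p_m = 0.666667, p_d = 0.226005
Discount per step: exp(-r*dt) = 0.993273
Stock lattice S(k, j) with j the centered position index:
  k=0: S(0,+0) = 9.0800
  k=1: S(1,-1) = 4.2252; S(1,+0) = 9.0800; S(1,+1) = 19.5129
  k=2: S(2,-2) = 1.9661; S(2,-1) = 4.2252; S(2,+0) = 9.0800; S(2,+1) = 19.5129; S(2,+2) = 41.9330
Terminal payoffs V(N, j) = max(K - S_T, 0):
  V(2,-2) = 7.933856; V(2,-1) = 5.674768; V(2,+0) = 0.820000; V(2,+1) = 0.000000; V(2,+2) = 0.000000
Backward induction: V(k, j) = exp(-r*dt) * [p_u * V(k+1, j+1) + p_m * V(k+1, j) + p_d * V(k+1, j-1)]
  V(1,-1) = exp(-r*dt) * [p_u*0.820000 + p_m*5.674768 + p_d*7.933856] = 5.626173
  V(1,+0) = exp(-r*dt) * [p_u*0.000000 + p_m*0.820000 + p_d*5.674768] = 1.816887
  V(1,+1) = exp(-r*dt) * [p_u*0.000000 + p_m*0.000000 + p_d*0.820000] = 0.184077
  V(0,+0) = exp(-r*dt) * [p_u*0.184077 + p_m*1.816887 + p_d*5.626173] = 2.485722

Answer: Price = V(0,0) = 2.4857


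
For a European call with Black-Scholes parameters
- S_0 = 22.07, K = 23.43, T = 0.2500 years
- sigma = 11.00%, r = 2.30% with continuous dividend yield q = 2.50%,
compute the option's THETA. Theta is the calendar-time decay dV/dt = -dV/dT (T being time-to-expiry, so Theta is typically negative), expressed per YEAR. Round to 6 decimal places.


Answer: Theta = -0.535425

Derivation:
d1 = -1.0688278591; d2 = -1.1238278591
phi(d1) = 0.2253422257; exp(-qT) = 0.9937694906; exp(-rT) = 0.9942664996
Theta = -S*exp(-qT)*phi(d1)*sigma/(2*sqrt(T)) - r*K*exp(-rT)*N(d2) + q*S*exp(-qT)*N(d1)
N(d1) = 0.1425736217; N(d2) = 0.1305430302; sqrt(T) = 0.5000000000
Term 1 = -22.0700 * 0.9937694906 * 0.2253422257 * 0.1100 / (2 * 0.5000000000) = -0.5436548382
Term 2 = -0.0230 * 23.4300 * 0.9942664996 * 0.1305430302 = -0.0699449913
Term 3 = 0.0250 * 22.0700 * 0.9937694906 * 0.1425736217 = 0.0781748728
Theta = -0.5436548382 + (-0.0699449913) + (0.0781748728) = -0.535425


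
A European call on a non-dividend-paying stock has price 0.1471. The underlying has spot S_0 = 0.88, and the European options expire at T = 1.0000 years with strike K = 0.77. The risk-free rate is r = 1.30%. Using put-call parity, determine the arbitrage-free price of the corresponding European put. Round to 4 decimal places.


Answer: Put price = 0.0272

Derivation:
Put-call parity: C - P = S_0 * exp(-qT) - K * exp(-rT).
S_0 * exp(-qT) = 0.8800 * 1.00000000 = 0.88000000
K * exp(-rT) = 0.7700 * 0.98708414 = 0.76005478
P = C - S*exp(-qT) + K*exp(-rT)
P = 0.1471 - 0.88000000 + 0.76005478 = 0.0272


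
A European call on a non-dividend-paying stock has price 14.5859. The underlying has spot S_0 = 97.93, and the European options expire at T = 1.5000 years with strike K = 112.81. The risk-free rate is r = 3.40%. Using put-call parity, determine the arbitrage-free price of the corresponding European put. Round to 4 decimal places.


Put-call parity: C - P = S_0 * exp(-qT) - K * exp(-rT).
S_0 * exp(-qT) = 97.9300 * 1.00000000 = 97.93000000
K * exp(-rT) = 112.8100 * 0.95027867 = 107.20093682
P = C - S*exp(-qT) + K*exp(-rT)
P = 14.5859 - 97.93000000 + 107.20093682 = 23.8568

Answer: Put price = 23.8568


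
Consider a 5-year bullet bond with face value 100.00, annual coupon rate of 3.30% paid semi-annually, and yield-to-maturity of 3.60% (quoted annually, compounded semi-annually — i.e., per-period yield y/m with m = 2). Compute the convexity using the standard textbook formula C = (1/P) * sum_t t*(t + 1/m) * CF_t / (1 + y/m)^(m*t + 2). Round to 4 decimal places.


Coupon per period c = face * coupon_rate / m = 1.650000
Periods per year m = 2; per-period yield y/m = 0.018000
Number of cashflows N = 10
Cashflows (t years, CF_t, discount factor 1/(1+y/m)^(m*t), PV):
  t = 0.5000: CF_t = 1.650000, DF = 0.982318, PV = 1.620825
  t = 1.0000: CF_t = 1.650000, DF = 0.964949, PV = 1.592166
  t = 1.5000: CF_t = 1.650000, DF = 0.947887, PV = 1.564014
  t = 2.0000: CF_t = 1.650000, DF = 0.931127, PV = 1.536359
  t = 2.5000: CF_t = 1.650000, DF = 0.914663, PV = 1.509194
  t = 3.0000: CF_t = 1.650000, DF = 0.898490, PV = 1.482509
  t = 3.5000: CF_t = 1.650000, DF = 0.882603, PV = 1.456295
  t = 4.0000: CF_t = 1.650000, DF = 0.866997, PV = 1.430546
  t = 4.5000: CF_t = 1.650000, DF = 0.851667, PV = 1.405251
  t = 5.0000: CF_t = 101.650000, DF = 0.836608, PV = 85.041244
Price P = sum_t PV_t = 98.638403
Convexity numerator sum_t t*(t + 1/m) * CF_t / (1+y/m)^(m*t + 2):
  t = 0.5000: term = 0.782007
  t = 1.0000: term = 2.304539
  t = 1.5000: term = 4.527582
  t = 2.0000: term = 7.412544
  t = 2.5000: term = 10.922216
  t = 3.0000: term = 15.020729
  t = 3.5000: term = 19.673516
  t = 4.0000: term = 24.847269
  t = 4.5000: term = 30.509908
  t = 5.0000: term = 2256.663169
Convexity = (1/P) * sum = 2372.663480 / 98.638403 = 24.054155

Answer: Convexity = 24.0542


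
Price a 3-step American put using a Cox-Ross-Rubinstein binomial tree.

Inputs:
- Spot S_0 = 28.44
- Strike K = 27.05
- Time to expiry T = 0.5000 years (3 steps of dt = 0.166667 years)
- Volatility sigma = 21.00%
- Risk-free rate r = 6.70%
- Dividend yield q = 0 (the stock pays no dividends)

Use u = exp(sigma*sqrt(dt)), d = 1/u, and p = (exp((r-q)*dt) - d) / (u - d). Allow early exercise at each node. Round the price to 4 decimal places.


dt = T/N = 0.166667
u = exp(sigma*sqrt(dt)) = 1.089514; d = 1/u = 0.917840
p = (exp((r-q)*dt) - d) / (u - d) = 0.543990
Discount per step: exp(-r*dt) = 0.988895
Stock lattice S(k, i) with i counting down-moves:
  k=0: S(0,0) = 28.4400
  k=1: S(1,0) = 30.9858; S(1,1) = 26.1034
  k=2: S(2,0) = 33.7595; S(2,1) = 28.4400; S(2,2) = 23.9587
  k=3: S(3,0) = 36.7814; S(3,1) = 30.9858; S(3,2) = 26.1034; S(3,3) = 21.9903
Terminal payoffs V(N, i) = max(K - S_T, 0):
  V(3,0) = 0.000000; V(3,1) = 0.000000; V(3,2) = 0.946629; V(3,3) = 5.059728
Backward induction: V(k, i) = exp(-r*dt) * [p * V(k+1, i) + (1-p) * V(k+1, i+1)]; then take max(V_cont, immediate exercise) for American.
  V(2,0) = exp(-r*dt) * [p*0.000000 + (1-p)*0.000000] = 0.000000; exercise = 0.000000; V(2,0) = max -> 0.000000
  V(2,1) = exp(-r*dt) * [p*0.000000 + (1-p)*0.946629] = 0.426879; exercise = 0.000000; V(2,1) = max -> 0.426879
  V(2,2) = exp(-r*dt) * [p*0.946629 + (1-p)*5.059728] = 2.790903; exercise = 3.091281; V(2,2) = max -> 3.091281
  V(1,0) = exp(-r*dt) * [p*0.000000 + (1-p)*0.426879] = 0.192499; exercise = 0.000000; V(1,0) = max -> 0.192499
  V(1,1) = exp(-r*dt) * [p*0.426879 + (1-p)*3.091281] = 1.623640; exercise = 0.946629; V(1,1) = max -> 1.623640
  V(0,0) = exp(-r*dt) * [p*0.192499 + (1-p)*1.623640] = 0.835729; exercise = 0.000000; V(0,0) = max -> 0.835729

Answer: Price = V(0,0) = 0.8357


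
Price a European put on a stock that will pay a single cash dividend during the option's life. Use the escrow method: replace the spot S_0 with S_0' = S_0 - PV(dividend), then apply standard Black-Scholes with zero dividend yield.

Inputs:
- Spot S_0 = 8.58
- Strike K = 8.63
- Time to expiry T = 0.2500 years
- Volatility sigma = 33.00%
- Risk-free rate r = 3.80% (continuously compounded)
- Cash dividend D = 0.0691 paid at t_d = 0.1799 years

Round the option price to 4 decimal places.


PV(D) = D * exp(-r * t_d) = 0.0691 * 0.99318711 = 0.06862923
S_0' = S_0 - PV(D) = 8.5800 - 0.06862923 = 8.51137077
d1 = (ln(S_0'/K) + (r + sigma^2/2)*T) / (sigma*sqrt(T)) = 0.05618789
d2 = d1 - sigma*sqrt(T) = -0.10881211
exp(-rT) = 0.99054498
N(-d1) = 0.47759606; N(-d2) = 0.54332424
P = K * exp(-rT) * N(-d2) - S_0' * N(-d1) = 8.6300 * 0.99054498 * 0.54332424 - 8.51137077 * 0.47759606 = 0.5796

Answer: Price = 0.5796


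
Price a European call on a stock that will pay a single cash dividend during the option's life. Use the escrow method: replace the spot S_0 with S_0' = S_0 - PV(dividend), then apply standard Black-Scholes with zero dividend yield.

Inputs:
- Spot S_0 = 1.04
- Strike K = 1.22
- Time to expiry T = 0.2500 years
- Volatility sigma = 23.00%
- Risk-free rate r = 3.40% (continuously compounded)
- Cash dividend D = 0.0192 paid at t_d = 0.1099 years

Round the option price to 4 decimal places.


PV(D) = D * exp(-r * t_d) = 0.0192 * 0.99627037 = 0.01912839
S_0' = S_0 - PV(D) = 1.0400 - 0.01912839 = 1.02087161
d1 = (ln(S_0'/K) + (r + sigma^2/2)*T) / (sigma*sqrt(T)) = -1.41810068
d2 = d1 - sigma*sqrt(T) = -1.53310068
exp(-rT) = 0.99153602
N(d1) = 0.07808069; N(d2) = 0.06262553
C = S_0' * N(d1) - K * exp(-rT) * N(d2) = 1.02087161 * 0.07808069 - 1.2200 * 0.99153602 * 0.06262553 = 0.0040

Answer: Price = 0.0040


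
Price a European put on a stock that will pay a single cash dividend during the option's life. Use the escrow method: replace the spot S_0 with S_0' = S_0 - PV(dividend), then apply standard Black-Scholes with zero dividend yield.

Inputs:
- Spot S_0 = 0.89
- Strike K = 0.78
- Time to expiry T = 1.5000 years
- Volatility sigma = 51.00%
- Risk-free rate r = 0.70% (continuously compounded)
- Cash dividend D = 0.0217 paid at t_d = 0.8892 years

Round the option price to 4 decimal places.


Answer: Price = 0.1563

Derivation:
PV(D) = D * exp(-r * t_d) = 0.0217 * 0.99379493 = 0.02156535
S_0' = S_0 - PV(D) = 0.8900 - 0.02156535 = 0.86843465
d1 = (ln(S_0'/K) + (r + sigma^2/2)*T) / (sigma*sqrt(T)) = 0.50106221
d2 = d1 - sigma*sqrt(T) = -0.12355768
exp(-rT) = 0.98955493
N(-d1) = 0.30816367; N(-d2) = 0.54916725
P = K * exp(-rT) * N(-d2) - S_0' * N(-d1) = 0.7800 * 0.98955493 * 0.54916725 - 0.86843465 * 0.30816367 = 0.1563


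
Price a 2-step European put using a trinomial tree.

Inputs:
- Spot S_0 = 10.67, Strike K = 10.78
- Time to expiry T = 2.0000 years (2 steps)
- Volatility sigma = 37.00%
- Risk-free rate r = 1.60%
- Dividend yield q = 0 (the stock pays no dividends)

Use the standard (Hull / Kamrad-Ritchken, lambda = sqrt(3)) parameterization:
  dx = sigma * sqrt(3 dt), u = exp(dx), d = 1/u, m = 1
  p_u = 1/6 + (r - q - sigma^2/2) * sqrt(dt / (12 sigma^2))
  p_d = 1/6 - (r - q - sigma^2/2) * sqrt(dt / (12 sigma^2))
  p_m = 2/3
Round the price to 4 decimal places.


dt = T/N = 1.000000; dx = sigma*sqrt(3*dt) = 0.640859
u = exp(dx) = 1.898110; d = 1/u = 0.526840
p_u = 0.125745, p_m = 0.666667, p_d = 0.207588
Discount per step: exp(-r*dt) = 0.984127
Stock lattice S(k, j) with j the centered position index:
  k=0: S(0,+0) = 10.6700
  k=1: S(1,-1) = 5.6214; S(1,+0) = 10.6700; S(1,+1) = 20.2528
  k=2: S(2,-2) = 2.9616; S(2,-1) = 5.6214; S(2,+0) = 10.6700; S(2,+1) = 20.2528; S(2,+2) = 38.4421
Terminal payoffs V(N, j) = max(K - S_T, 0):
  V(2,-2) = 7.818433; V(2,-1) = 5.158620; V(2,+0) = 0.110000; V(2,+1) = 0.000000; V(2,+2) = 0.000000
Backward induction: V(k, j) = exp(-r*dt) * [p_u * V(k+1, j+1) + p_m * V(k+1, j) + p_d * V(k+1, j-1)]
  V(1,-1) = exp(-r*dt) * [p_u*0.110000 + p_m*5.158620 + p_d*7.818433] = 4.995358
  V(1,+0) = exp(-r*dt) * [p_u*0.000000 + p_m*0.110000 + p_d*5.158620] = 1.126041
  V(1,+1) = exp(-r*dt) * [p_u*0.000000 + p_m*0.000000 + p_d*0.110000] = 0.022472
  V(0,+0) = exp(-r*dt) * [p_u*0.022472 + p_m*1.126041 + p_d*4.995358] = 1.762078

Answer: Price = V(0,0) = 1.7621


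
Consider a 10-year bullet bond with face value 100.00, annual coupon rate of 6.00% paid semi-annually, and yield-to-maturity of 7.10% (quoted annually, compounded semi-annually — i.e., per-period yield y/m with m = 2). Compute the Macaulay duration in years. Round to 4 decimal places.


Coupon per period c = face * coupon_rate / m = 3.000000
Periods per year m = 2; per-period yield y/m = 0.035500
Number of cashflows N = 20
Cashflows (t years, CF_t, discount factor 1/(1+y/m)^(m*t), PV):
  t = 0.5000: CF_t = 3.000000, DF = 0.965717, PV = 2.897151
  t = 1.0000: CF_t = 3.000000, DF = 0.932609, PV = 2.797828
  t = 1.5000: CF_t = 3.000000, DF = 0.900637, PV = 2.701910
  t = 2.0000: CF_t = 3.000000, DF = 0.869760, PV = 2.609281
  t = 2.5000: CF_t = 3.000000, DF = 0.839942, PV = 2.519827
  t = 3.0000: CF_t = 3.000000, DF = 0.811147, PV = 2.433440
  t = 3.5000: CF_t = 3.000000, DF = 0.783338, PV = 2.350014
  t = 4.0000: CF_t = 3.000000, DF = 0.756483, PV = 2.269449
  t = 4.5000: CF_t = 3.000000, DF = 0.730549, PV = 2.191646
  t = 5.0000: CF_t = 3.000000, DF = 0.705503, PV = 2.116510
  t = 5.5000: CF_t = 3.000000, DF = 0.681316, PV = 2.043949
  t = 6.0000: CF_t = 3.000000, DF = 0.657959, PV = 1.973877
  t = 6.5000: CF_t = 3.000000, DF = 0.635402, PV = 1.906206
  t = 7.0000: CF_t = 3.000000, DF = 0.613619, PV = 1.840856
  t = 7.5000: CF_t = 3.000000, DF = 0.592582, PV = 1.777746
  t = 8.0000: CF_t = 3.000000, DF = 0.572267, PV = 1.716800
  t = 8.5000: CF_t = 3.000000, DF = 0.552648, PV = 1.657943
  t = 9.0000: CF_t = 3.000000, DF = 0.533701, PV = 1.601103
  t = 9.5000: CF_t = 3.000000, DF = 0.515404, PV = 1.546213
  t = 10.0000: CF_t = 103.000000, DF = 0.497735, PV = 51.266676
Price P = sum_t PV_t = 92.218425
Macaulay numerator sum_t t * PV_t:
  t * PV_t at t = 0.5000: 1.448576
  t * PV_t at t = 1.0000: 2.797828
  t * PV_t at t = 1.5000: 4.052866
  t * PV_t at t = 2.0000: 5.218562
  t * PV_t at t = 2.5000: 6.299568
  t * PV_t at t = 3.0000: 7.300320
  t * PV_t at t = 3.5000: 8.225051
  t * PV_t at t = 4.0000: 9.077796
  t * PV_t at t = 4.5000: 9.862405
  t * PV_t at t = 5.0000: 10.582548
  t * PV_t at t = 5.5000: 11.241721
  t * PV_t at t = 6.0000: 11.843260
  t * PV_t at t = 6.5000: 12.390341
  t * PV_t at t = 7.0000: 12.885992
  t * PV_t at t = 7.5000: 13.333095
  t * PV_t at t = 8.0000: 13.734397
  t * PV_t at t = 8.5000: 14.092512
  t * PV_t at t = 9.0000: 14.409931
  t * PV_t at t = 9.5000: 14.689023
  t * PV_t at t = 10.0000: 512.666760
Macaulay duration D = (sum_t t * PV_t) / P = 696.152551 / 92.218425 = 7.548953

Answer: Macaulay duration = 7.5490 years


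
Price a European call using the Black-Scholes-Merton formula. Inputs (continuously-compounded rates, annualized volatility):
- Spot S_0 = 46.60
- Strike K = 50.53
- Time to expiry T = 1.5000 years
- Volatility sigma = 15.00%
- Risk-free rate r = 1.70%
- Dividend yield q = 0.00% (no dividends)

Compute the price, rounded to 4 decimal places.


Answer: Price = 2.3371

Derivation:
d1 = (ln(S/K) + (r - q + 0.5*sigma^2) * T) / (sigma * sqrt(T)) = -0.21006649
d2 = d1 - sigma * sqrt(T) = -0.39377822
exp(-rT) = 0.97482238; exp(-qT) = 1.00000000
C = S_0 * exp(-qT) * N(d1) - K * exp(-rT) * N(d2)
N(d1) = 0.41680789; N(d2) = 0.34687239
C = 46.6000 * 1.00000000 * 0.41680789 - 50.5300 * 0.97482238 * 0.34687239 = 2.3371


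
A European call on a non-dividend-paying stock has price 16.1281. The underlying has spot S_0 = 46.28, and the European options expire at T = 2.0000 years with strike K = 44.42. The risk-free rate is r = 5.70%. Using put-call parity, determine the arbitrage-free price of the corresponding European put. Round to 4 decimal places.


Put-call parity: C - P = S_0 * exp(-qT) - K * exp(-rT).
S_0 * exp(-qT) = 46.2800 * 1.00000000 = 46.28000000
K * exp(-rT) = 44.4200 * 0.89225796 = 39.63409840
P = C - S*exp(-qT) + K*exp(-rT)
P = 16.1281 - 46.28000000 + 39.63409840 = 9.4822

Answer: Put price = 9.4822


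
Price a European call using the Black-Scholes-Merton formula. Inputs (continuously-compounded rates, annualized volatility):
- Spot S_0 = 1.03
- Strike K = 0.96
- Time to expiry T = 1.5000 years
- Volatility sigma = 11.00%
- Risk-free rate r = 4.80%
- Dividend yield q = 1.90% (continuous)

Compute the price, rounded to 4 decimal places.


d1 = (ln(S/K) + (r - q + 0.5*sigma^2) * T) / (sigma * sqrt(T)) = 0.91266352
d2 = d1 - sigma * sqrt(T) = 0.77794159
exp(-rT) = 0.93053090; exp(-qT) = 0.97190229
C = S_0 * exp(-qT) * N(d1) - K * exp(-rT) * N(d2)
N(d1) = 0.81929023; N(d2) = 0.78169828
C = 1.0300 * 0.97190229 * 0.81929023 - 0.9600 * 0.93053090 * 0.78169828 = 0.1219

Answer: Price = 0.1219


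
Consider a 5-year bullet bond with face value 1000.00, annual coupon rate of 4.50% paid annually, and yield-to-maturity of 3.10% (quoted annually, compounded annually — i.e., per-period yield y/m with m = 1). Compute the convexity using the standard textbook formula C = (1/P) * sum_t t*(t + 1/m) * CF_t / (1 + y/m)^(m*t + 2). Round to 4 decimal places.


Answer: Convexity = 25.2383

Derivation:
Coupon per period c = face * coupon_rate / m = 45.000000
Periods per year m = 1; per-period yield y/m = 0.031000
Number of cashflows N = 5
Cashflows (t years, CF_t, discount factor 1/(1+y/m)^(m*t), PV):
  t = 1.0000: CF_t = 45.000000, DF = 0.969932, PV = 43.646945
  t = 2.0000: CF_t = 45.000000, DF = 0.940768, PV = 42.334573
  t = 3.0000: CF_t = 45.000000, DF = 0.912481, PV = 41.061661
  t = 4.0000: CF_t = 45.000000, DF = 0.885045, PV = 39.827024
  t = 5.0000: CF_t = 1045.000000, DF = 0.858434, PV = 897.063041
Price P = sum_t PV_t = 1063.933244
Convexity numerator sum_t t*(t + 1/m) * CF_t / (1+y/m)^(m*t + 2):
  t = 1.0000: term = 82.123323
  t = 2.0000: term = 238.962142
  t = 3.0000: term = 463.554107
  t = 4.0000: term = 749.360018
  t = 5.0000: term = 25317.853830
Convexity = (1/P) * sum = 26851.853421 / 1063.933244 = 25.238288


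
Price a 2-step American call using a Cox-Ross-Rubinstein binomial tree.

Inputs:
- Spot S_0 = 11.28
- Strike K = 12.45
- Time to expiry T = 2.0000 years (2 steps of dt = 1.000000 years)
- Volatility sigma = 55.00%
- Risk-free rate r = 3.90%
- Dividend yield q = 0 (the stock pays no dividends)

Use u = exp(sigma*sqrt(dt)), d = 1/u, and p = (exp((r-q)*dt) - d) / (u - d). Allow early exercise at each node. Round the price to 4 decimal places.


Answer: Price = V(0,0) = 3.1767

Derivation:
dt = T/N = 1.000000
u = exp(sigma*sqrt(dt)) = 1.733253; d = 1/u = 0.576950
p = (exp((r-q)*dt) - d) / (u - d) = 0.400259
Discount per step: exp(-r*dt) = 0.961751
Stock lattice S(k, i) with i counting down-moves:
  k=0: S(0,0) = 11.2800
  k=1: S(1,0) = 19.5511; S(1,1) = 6.5080
  k=2: S(2,0) = 33.8870; S(2,1) = 11.2800; S(2,2) = 3.7548
Terminal payoffs V(N, i) = max(S_T - K, 0):
  V(2,0) = 21.436993; V(2,1) = 0.000000; V(2,2) = 0.000000
Backward induction: V(k, i) = exp(-r*dt) * [p * V(k+1, i) + (1-p) * V(k+1, i+1)]; then take max(V_cont, immediate exercise) for American.
  V(1,0) = exp(-r*dt) * [p*21.436993 + (1-p)*0.000000] = 8.252155; exercise = 7.101094; V(1,0) = max -> 8.252155
  V(1,1) = exp(-r*dt) * [p*0.000000 + (1-p)*0.000000] = 0.000000; exercise = 0.000000; V(1,1) = max -> 0.000000
  V(0,0) = exp(-r*dt) * [p*8.252155 + (1-p)*0.000000] = 3.176661; exercise = 0.000000; V(0,0) = max -> 3.176661


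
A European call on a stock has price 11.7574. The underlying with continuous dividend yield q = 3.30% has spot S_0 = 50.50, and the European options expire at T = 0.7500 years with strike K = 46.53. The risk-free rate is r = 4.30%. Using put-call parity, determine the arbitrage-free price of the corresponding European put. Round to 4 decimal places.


Put-call parity: C - P = S_0 * exp(-qT) - K * exp(-rT).
S_0 * exp(-qT) = 50.5000 * 0.97555377 = 49.26546538
K * exp(-rT) = 46.5300 * 0.96826449 = 45.05334652
P = C - S*exp(-qT) + K*exp(-rT)
P = 11.7574 - 49.26546538 + 45.05334652 = 7.5453

Answer: Put price = 7.5453


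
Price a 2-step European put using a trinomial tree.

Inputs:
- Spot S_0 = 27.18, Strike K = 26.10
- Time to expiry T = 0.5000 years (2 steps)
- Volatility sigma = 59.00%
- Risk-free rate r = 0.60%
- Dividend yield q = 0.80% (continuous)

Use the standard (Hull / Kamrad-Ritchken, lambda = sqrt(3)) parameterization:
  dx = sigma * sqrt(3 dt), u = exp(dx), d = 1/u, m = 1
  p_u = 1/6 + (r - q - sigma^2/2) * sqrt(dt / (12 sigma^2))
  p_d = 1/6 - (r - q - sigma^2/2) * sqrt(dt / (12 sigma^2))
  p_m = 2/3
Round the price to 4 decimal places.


Answer: Price = V(0,0) = 3.4463

Derivation:
dt = T/N = 0.250000; dx = sigma*sqrt(3*dt) = 0.510955
u = exp(dx) = 1.666882; d = 1/u = 0.599922
p_u = 0.123598, p_m = 0.666667, p_d = 0.209736
Discount per step: exp(-r*dt) = 0.998501
Stock lattice S(k, j) with j the centered position index:
  k=0: S(0,+0) = 27.1800
  k=1: S(1,-1) = 16.3059; S(1,+0) = 27.1800; S(1,+1) = 45.3059
  k=2: S(2,-2) = 9.7823; S(2,-1) = 16.3059; S(2,+0) = 27.1800; S(2,+1) = 45.3059; S(2,+2) = 75.5195
Terminal payoffs V(N, j) = max(K - S_T, 0):
  V(2,-2) = 16.317731; V(2,-1) = 9.794110; V(2,+0) = 0.000000; V(2,+1) = 0.000000; V(2,+2) = 0.000000
Backward induction: V(k, j) = exp(-r*dt) * [p_u * V(k+1, j+1) + p_m * V(k+1, j) + p_d * V(k+1, j-1)]
  V(1,-1) = exp(-r*dt) * [p_u*0.000000 + p_m*9.794110 + p_d*16.317731] = 9.936898
  V(1,+0) = exp(-r*dt) * [p_u*0.000000 + p_m*0.000000 + p_d*9.794110] = 2.051094
  V(1,+1) = exp(-r*dt) * [p_u*0.000000 + p_m*0.000000 + p_d*0.000000] = 0.000000
  V(0,+0) = exp(-r*dt) * [p_u*0.000000 + p_m*2.051094 + p_d*9.936898] = 3.446343


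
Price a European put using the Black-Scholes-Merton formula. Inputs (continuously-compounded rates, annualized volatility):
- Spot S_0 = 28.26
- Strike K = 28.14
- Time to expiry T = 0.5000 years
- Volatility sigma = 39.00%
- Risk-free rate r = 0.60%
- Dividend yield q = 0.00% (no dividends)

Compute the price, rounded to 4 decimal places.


Answer: Price = 2.9870

Derivation:
d1 = (ln(S/K) + (r - q + 0.5*sigma^2) * T) / (sigma * sqrt(T)) = 0.16419500
d2 = d1 - sigma * sqrt(T) = -0.11157664
exp(-rT) = 0.99700450; exp(-qT) = 1.00000000
P = K * exp(-rT) * N(-d2) - S_0 * exp(-qT) * N(-d1)
N(-d1) = 0.43478882; N(-d2) = 0.54442045
P = 28.1400 * 0.99700450 * 0.54442045 - 28.2600 * 1.00000000 * 0.43478882 = 2.9870


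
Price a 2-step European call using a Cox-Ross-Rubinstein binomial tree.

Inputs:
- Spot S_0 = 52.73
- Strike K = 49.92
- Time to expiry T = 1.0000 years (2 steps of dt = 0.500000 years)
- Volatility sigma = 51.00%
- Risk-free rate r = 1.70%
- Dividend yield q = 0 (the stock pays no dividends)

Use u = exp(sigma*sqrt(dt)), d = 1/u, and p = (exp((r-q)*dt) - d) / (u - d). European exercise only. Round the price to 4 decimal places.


dt = T/N = 0.500000
u = exp(sigma*sqrt(dt)) = 1.434225; d = 1/u = 0.697241
p = (exp((r-q)*dt) - d) / (u - d) = 0.422391
Discount per step: exp(-r*dt) = 0.991536
Stock lattice S(k, i) with i counting down-moves:
  k=0: S(0,0) = 52.7300
  k=1: S(1,0) = 75.6267; S(1,1) = 36.7655
  k=2: S(2,0) = 108.4656; S(2,1) = 52.7300; S(2,2) = 25.6344
Terminal payoffs V(N, i) = max(S_T - K, 0):
  V(2,0) = 58.545643; V(2,1) = 2.810000; V(2,2) = 0.000000
Backward induction: V(k, i) = exp(-r*dt) * [p * V(k+1, i) + (1-p) * V(k+1, i+1)].
  V(1,0) = exp(-r*dt) * [p*58.545643 + (1-p)*2.810000] = 26.129193
  V(1,1) = exp(-r*dt) * [p*2.810000 + (1-p)*0.000000] = 1.176873
  V(0,0) = exp(-r*dt) * [p*26.129193 + (1-p)*1.176873] = 11.617341

Answer: Price = V(0,0) = 11.6173


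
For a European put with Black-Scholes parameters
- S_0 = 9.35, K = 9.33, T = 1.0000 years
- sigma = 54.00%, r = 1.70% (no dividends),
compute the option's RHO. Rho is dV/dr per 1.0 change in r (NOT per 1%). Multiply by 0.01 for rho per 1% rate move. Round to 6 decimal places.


d1 = 0.3054469045; d2 = -0.2345530955
phi(d1) = 0.3807594611; exp(-qT) = 1.0000000000; exp(-rT) = 0.9831436846
N(-d2) = 0.5927221908
Rho = -K*T*exp(-rT)*N(-d2) = -9.3300 * 1.0000 * 0.9831436846 * 0.5927221908 = -5.436881

Answer: Rho = -5.436881


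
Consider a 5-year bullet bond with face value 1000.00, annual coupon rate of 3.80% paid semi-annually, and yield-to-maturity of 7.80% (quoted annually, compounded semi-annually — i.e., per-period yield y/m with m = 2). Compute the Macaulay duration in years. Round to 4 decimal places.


Answer: Macaulay duration = 4.5545 years

Derivation:
Coupon per period c = face * coupon_rate / m = 19.000000
Periods per year m = 2; per-period yield y/m = 0.039000
Number of cashflows N = 10
Cashflows (t years, CF_t, discount factor 1/(1+y/m)^(m*t), PV):
  t = 0.5000: CF_t = 19.000000, DF = 0.962464, PV = 18.286814
  t = 1.0000: CF_t = 19.000000, DF = 0.926337, PV = 17.600399
  t = 1.5000: CF_t = 19.000000, DF = 0.891566, PV = 16.939749
  t = 2.0000: CF_t = 19.000000, DF = 0.858100, PV = 16.303897
  t = 2.5000: CF_t = 19.000000, DF = 0.825890, PV = 15.691912
  t = 3.0000: CF_t = 19.000000, DF = 0.794889, PV = 15.102899
  t = 3.5000: CF_t = 19.000000, DF = 0.765052, PV = 14.535995
  t = 4.0000: CF_t = 19.000000, DF = 0.736335, PV = 13.990371
  t = 4.5000: CF_t = 19.000000, DF = 0.708696, PV = 13.465227
  t = 5.0000: CF_t = 1019.000000, DF = 0.682094, PV = 695.054258
Price P = sum_t PV_t = 836.971520
Macaulay numerator sum_t t * PV_t:
  t * PV_t at t = 0.5000: 9.143407
  t * PV_t at t = 1.0000: 17.600399
  t * PV_t at t = 1.5000: 25.409623
  t * PV_t at t = 2.0000: 32.607793
  t * PV_t at t = 2.5000: 39.229780
  t * PV_t at t = 3.0000: 45.308697
  t * PV_t at t = 3.5000: 50.875983
  t * PV_t at t = 4.0000: 55.961483
  t * PV_t at t = 4.5000: 60.593521
  t * PV_t at t = 5.0000: 3475.271292
Macaulay duration D = (sum_t t * PV_t) / P = 3812.001976 / 836.971520 = 4.554518


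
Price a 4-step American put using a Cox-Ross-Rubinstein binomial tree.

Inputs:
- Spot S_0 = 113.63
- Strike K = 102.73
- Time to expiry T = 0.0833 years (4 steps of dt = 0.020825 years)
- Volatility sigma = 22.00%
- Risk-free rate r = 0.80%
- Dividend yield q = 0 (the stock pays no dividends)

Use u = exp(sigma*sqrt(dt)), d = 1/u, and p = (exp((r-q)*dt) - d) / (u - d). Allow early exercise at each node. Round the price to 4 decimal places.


dt = T/N = 0.020825
u = exp(sigma*sqrt(dt)) = 1.032257; d = 1/u = 0.968751
p = (exp((r-q)*dt) - d) / (u - d) = 0.494687
Discount per step: exp(-r*dt) = 0.999833
Stock lattice S(k, i) with i counting down-moves:
  k=0: S(0,0) = 113.6300
  k=1: S(1,0) = 117.2954; S(1,1) = 110.0791
  k=2: S(2,0) = 121.0790; S(2,1) = 113.6300; S(2,2) = 106.6393
  k=3: S(3,0) = 124.9847; S(3,1) = 117.2954; S(3,2) = 110.0791; S(3,3) = 103.3069
  k=4: S(4,0) = 129.0164; S(4,1) = 121.0790; S(4,2) = 113.6300; S(4,3) = 106.6393; S(4,4) = 100.0786
Terminal payoffs V(N, i) = max(K - S_T, 0):
  V(4,0) = 0.000000; V(4,1) = 0.000000; V(4,2) = 0.000000; V(4,3) = 0.000000; V(4,4) = 2.651397
Backward induction: V(k, i) = exp(-r*dt) * [p * V(k+1, i) + (1-p) * V(k+1, i+1)]; then take max(V_cont, immediate exercise) for American.
  V(3,0) = exp(-r*dt) * [p*0.000000 + (1-p)*0.000000] = 0.000000; exercise = 0.000000; V(3,0) = max -> 0.000000
  V(3,1) = exp(-r*dt) * [p*0.000000 + (1-p)*0.000000] = 0.000000; exercise = 0.000000; V(3,1) = max -> 0.000000
  V(3,2) = exp(-r*dt) * [p*0.000000 + (1-p)*0.000000] = 0.000000; exercise = 0.000000; V(3,2) = max -> 0.000000
  V(3,3) = exp(-r*dt) * [p*0.000000 + (1-p)*2.651397] = 1.339562; exercise = 0.000000; V(3,3) = max -> 1.339562
  V(2,0) = exp(-r*dt) * [p*0.000000 + (1-p)*0.000000] = 0.000000; exercise = 0.000000; V(2,0) = max -> 0.000000
  V(2,1) = exp(-r*dt) * [p*0.000000 + (1-p)*0.000000] = 0.000000; exercise = 0.000000; V(2,1) = max -> 0.000000
  V(2,2) = exp(-r*dt) * [p*0.000000 + (1-p)*1.339562] = 0.676785; exercise = 0.000000; V(2,2) = max -> 0.676785
  V(1,0) = exp(-r*dt) * [p*0.000000 + (1-p)*0.000000] = 0.000000; exercise = 0.000000; V(1,0) = max -> 0.000000
  V(1,1) = exp(-r*dt) * [p*0.000000 + (1-p)*0.676785] = 0.341931; exercise = 0.000000; V(1,1) = max -> 0.341931
  V(0,0) = exp(-r*dt) * [p*0.000000 + (1-p)*0.341931] = 0.172753; exercise = 0.000000; V(0,0) = max -> 0.172753

Answer: Price = V(0,0) = 0.1728
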